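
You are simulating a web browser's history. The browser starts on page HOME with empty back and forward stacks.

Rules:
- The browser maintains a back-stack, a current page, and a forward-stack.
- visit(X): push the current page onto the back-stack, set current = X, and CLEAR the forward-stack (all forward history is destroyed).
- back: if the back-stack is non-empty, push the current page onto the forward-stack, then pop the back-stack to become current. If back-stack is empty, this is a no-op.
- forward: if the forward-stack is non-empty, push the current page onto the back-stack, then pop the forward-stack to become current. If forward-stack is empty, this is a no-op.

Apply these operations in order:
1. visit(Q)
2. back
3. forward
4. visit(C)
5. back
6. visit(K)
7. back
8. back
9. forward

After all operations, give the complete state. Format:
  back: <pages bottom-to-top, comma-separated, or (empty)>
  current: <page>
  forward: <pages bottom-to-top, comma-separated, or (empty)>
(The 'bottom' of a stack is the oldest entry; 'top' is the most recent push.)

After 1 (visit(Q)): cur=Q back=1 fwd=0
After 2 (back): cur=HOME back=0 fwd=1
After 3 (forward): cur=Q back=1 fwd=0
After 4 (visit(C)): cur=C back=2 fwd=0
After 5 (back): cur=Q back=1 fwd=1
After 6 (visit(K)): cur=K back=2 fwd=0
After 7 (back): cur=Q back=1 fwd=1
After 8 (back): cur=HOME back=0 fwd=2
After 9 (forward): cur=Q back=1 fwd=1

Answer: back: HOME
current: Q
forward: K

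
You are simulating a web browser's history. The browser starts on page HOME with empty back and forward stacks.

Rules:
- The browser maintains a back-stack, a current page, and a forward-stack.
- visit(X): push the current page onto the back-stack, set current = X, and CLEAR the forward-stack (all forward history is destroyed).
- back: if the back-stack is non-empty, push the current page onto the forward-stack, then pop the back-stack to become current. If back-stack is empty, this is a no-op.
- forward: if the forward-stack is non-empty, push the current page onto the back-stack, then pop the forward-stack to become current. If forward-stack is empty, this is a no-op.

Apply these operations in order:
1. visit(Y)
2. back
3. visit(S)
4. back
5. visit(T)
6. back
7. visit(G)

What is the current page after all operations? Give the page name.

Answer: G

Derivation:
After 1 (visit(Y)): cur=Y back=1 fwd=0
After 2 (back): cur=HOME back=0 fwd=1
After 3 (visit(S)): cur=S back=1 fwd=0
After 4 (back): cur=HOME back=0 fwd=1
After 5 (visit(T)): cur=T back=1 fwd=0
After 6 (back): cur=HOME back=0 fwd=1
After 7 (visit(G)): cur=G back=1 fwd=0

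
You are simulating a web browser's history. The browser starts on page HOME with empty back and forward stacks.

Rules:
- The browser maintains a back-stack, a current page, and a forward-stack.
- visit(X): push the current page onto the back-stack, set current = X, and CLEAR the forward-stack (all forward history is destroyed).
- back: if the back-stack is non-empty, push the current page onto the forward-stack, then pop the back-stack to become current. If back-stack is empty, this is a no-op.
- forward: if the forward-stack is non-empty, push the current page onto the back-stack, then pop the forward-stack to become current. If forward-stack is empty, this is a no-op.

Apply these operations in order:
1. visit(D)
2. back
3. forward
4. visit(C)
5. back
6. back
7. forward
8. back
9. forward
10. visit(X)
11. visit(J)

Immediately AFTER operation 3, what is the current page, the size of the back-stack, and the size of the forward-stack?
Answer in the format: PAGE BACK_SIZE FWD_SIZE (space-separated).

After 1 (visit(D)): cur=D back=1 fwd=0
After 2 (back): cur=HOME back=0 fwd=1
After 3 (forward): cur=D back=1 fwd=0

D 1 0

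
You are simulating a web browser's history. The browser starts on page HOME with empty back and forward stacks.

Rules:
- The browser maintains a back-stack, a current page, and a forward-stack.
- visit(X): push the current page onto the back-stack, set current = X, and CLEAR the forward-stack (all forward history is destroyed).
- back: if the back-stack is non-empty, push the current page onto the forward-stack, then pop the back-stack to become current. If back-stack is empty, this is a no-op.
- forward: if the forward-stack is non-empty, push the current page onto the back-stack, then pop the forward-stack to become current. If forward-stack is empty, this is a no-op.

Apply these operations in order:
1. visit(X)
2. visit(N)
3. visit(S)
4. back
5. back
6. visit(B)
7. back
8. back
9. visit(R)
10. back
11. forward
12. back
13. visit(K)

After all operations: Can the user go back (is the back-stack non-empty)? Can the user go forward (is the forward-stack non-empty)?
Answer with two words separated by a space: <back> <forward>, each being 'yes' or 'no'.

After 1 (visit(X)): cur=X back=1 fwd=0
After 2 (visit(N)): cur=N back=2 fwd=0
After 3 (visit(S)): cur=S back=3 fwd=0
After 4 (back): cur=N back=2 fwd=1
After 5 (back): cur=X back=1 fwd=2
After 6 (visit(B)): cur=B back=2 fwd=0
After 7 (back): cur=X back=1 fwd=1
After 8 (back): cur=HOME back=0 fwd=2
After 9 (visit(R)): cur=R back=1 fwd=0
After 10 (back): cur=HOME back=0 fwd=1
After 11 (forward): cur=R back=1 fwd=0
After 12 (back): cur=HOME back=0 fwd=1
After 13 (visit(K)): cur=K back=1 fwd=0

Answer: yes no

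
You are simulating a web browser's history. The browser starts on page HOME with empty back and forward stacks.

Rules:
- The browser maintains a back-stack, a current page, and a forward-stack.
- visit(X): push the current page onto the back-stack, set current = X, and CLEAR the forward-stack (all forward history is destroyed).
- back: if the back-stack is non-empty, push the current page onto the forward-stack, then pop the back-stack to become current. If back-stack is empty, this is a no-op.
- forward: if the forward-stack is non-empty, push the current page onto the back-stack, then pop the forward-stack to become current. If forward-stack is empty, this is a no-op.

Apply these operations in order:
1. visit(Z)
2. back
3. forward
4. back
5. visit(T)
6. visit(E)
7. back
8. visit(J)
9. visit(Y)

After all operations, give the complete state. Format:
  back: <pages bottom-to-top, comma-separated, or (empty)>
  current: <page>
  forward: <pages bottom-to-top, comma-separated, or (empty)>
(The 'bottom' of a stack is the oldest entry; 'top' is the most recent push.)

Answer: back: HOME,T,J
current: Y
forward: (empty)

Derivation:
After 1 (visit(Z)): cur=Z back=1 fwd=0
After 2 (back): cur=HOME back=0 fwd=1
After 3 (forward): cur=Z back=1 fwd=0
After 4 (back): cur=HOME back=0 fwd=1
After 5 (visit(T)): cur=T back=1 fwd=0
After 6 (visit(E)): cur=E back=2 fwd=0
After 7 (back): cur=T back=1 fwd=1
After 8 (visit(J)): cur=J back=2 fwd=0
After 9 (visit(Y)): cur=Y back=3 fwd=0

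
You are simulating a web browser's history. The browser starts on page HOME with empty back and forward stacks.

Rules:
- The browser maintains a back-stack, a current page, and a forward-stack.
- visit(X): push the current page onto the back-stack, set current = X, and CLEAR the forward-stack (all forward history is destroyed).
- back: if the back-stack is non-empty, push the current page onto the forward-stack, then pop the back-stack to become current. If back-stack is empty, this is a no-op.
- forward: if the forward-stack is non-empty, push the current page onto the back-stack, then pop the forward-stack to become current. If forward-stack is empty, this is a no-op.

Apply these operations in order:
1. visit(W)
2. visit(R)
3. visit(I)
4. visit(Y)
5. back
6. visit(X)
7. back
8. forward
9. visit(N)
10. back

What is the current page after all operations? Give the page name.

After 1 (visit(W)): cur=W back=1 fwd=0
After 2 (visit(R)): cur=R back=2 fwd=0
After 3 (visit(I)): cur=I back=3 fwd=0
After 4 (visit(Y)): cur=Y back=4 fwd=0
After 5 (back): cur=I back=3 fwd=1
After 6 (visit(X)): cur=X back=4 fwd=0
After 7 (back): cur=I back=3 fwd=1
After 8 (forward): cur=X back=4 fwd=0
After 9 (visit(N)): cur=N back=5 fwd=0
After 10 (back): cur=X back=4 fwd=1

Answer: X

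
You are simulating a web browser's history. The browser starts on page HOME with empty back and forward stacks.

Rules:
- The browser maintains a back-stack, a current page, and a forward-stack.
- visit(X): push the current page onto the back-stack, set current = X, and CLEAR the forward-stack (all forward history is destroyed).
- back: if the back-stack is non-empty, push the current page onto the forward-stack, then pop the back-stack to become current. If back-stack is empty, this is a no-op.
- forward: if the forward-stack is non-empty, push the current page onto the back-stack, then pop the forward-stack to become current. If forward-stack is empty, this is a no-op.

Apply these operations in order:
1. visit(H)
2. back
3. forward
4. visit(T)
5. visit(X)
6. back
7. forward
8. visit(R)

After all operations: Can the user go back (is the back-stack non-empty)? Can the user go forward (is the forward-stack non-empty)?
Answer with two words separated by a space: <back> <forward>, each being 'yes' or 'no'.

After 1 (visit(H)): cur=H back=1 fwd=0
After 2 (back): cur=HOME back=0 fwd=1
After 3 (forward): cur=H back=1 fwd=0
After 4 (visit(T)): cur=T back=2 fwd=0
After 5 (visit(X)): cur=X back=3 fwd=0
After 6 (back): cur=T back=2 fwd=1
After 7 (forward): cur=X back=3 fwd=0
After 8 (visit(R)): cur=R back=4 fwd=0

Answer: yes no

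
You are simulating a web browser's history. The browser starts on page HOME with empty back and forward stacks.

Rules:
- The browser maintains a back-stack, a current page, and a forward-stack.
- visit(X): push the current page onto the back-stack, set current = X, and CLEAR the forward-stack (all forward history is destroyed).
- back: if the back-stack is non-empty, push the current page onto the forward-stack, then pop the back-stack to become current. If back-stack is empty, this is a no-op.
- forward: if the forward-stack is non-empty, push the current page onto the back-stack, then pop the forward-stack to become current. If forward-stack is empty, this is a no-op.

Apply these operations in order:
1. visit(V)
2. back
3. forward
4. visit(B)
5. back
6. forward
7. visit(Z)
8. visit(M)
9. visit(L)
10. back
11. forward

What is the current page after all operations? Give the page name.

After 1 (visit(V)): cur=V back=1 fwd=0
After 2 (back): cur=HOME back=0 fwd=1
After 3 (forward): cur=V back=1 fwd=0
After 4 (visit(B)): cur=B back=2 fwd=0
After 5 (back): cur=V back=1 fwd=1
After 6 (forward): cur=B back=2 fwd=0
After 7 (visit(Z)): cur=Z back=3 fwd=0
After 8 (visit(M)): cur=M back=4 fwd=0
After 9 (visit(L)): cur=L back=5 fwd=0
After 10 (back): cur=M back=4 fwd=1
After 11 (forward): cur=L back=5 fwd=0

Answer: L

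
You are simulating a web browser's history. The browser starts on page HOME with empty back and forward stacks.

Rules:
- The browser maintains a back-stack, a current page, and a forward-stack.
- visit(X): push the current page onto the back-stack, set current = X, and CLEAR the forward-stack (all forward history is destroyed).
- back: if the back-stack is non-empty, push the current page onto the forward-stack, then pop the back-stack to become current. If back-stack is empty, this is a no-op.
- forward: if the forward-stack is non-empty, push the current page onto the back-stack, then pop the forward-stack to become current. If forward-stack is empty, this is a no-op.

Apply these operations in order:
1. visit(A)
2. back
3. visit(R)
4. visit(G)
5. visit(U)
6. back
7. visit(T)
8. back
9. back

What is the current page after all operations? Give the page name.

After 1 (visit(A)): cur=A back=1 fwd=0
After 2 (back): cur=HOME back=0 fwd=1
After 3 (visit(R)): cur=R back=1 fwd=0
After 4 (visit(G)): cur=G back=2 fwd=0
After 5 (visit(U)): cur=U back=3 fwd=0
After 6 (back): cur=G back=2 fwd=1
After 7 (visit(T)): cur=T back=3 fwd=0
After 8 (back): cur=G back=2 fwd=1
After 9 (back): cur=R back=1 fwd=2

Answer: R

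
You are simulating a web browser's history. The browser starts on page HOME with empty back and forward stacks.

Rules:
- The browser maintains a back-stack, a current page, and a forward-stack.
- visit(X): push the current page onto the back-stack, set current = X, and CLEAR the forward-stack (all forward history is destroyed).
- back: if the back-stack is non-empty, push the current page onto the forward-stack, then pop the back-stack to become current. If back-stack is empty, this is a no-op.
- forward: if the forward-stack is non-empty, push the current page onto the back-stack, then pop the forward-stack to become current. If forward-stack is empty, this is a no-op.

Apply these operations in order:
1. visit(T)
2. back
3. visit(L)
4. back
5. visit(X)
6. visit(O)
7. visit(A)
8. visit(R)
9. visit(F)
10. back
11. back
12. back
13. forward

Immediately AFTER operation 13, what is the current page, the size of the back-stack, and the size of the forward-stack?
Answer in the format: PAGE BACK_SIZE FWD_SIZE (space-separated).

After 1 (visit(T)): cur=T back=1 fwd=0
After 2 (back): cur=HOME back=0 fwd=1
After 3 (visit(L)): cur=L back=1 fwd=0
After 4 (back): cur=HOME back=0 fwd=1
After 5 (visit(X)): cur=X back=1 fwd=0
After 6 (visit(O)): cur=O back=2 fwd=0
After 7 (visit(A)): cur=A back=3 fwd=0
After 8 (visit(R)): cur=R back=4 fwd=0
After 9 (visit(F)): cur=F back=5 fwd=0
After 10 (back): cur=R back=4 fwd=1
After 11 (back): cur=A back=3 fwd=2
After 12 (back): cur=O back=2 fwd=3
After 13 (forward): cur=A back=3 fwd=2

A 3 2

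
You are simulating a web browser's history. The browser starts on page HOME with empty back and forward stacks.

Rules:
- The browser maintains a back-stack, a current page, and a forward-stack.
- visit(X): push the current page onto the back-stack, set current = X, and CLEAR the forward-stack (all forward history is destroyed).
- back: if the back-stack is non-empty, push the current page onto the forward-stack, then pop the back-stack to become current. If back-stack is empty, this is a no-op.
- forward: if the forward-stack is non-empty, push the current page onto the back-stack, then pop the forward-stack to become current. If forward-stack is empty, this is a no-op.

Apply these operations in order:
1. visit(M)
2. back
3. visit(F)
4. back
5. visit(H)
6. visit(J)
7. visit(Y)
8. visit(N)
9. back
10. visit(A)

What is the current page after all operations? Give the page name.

Answer: A

Derivation:
After 1 (visit(M)): cur=M back=1 fwd=0
After 2 (back): cur=HOME back=0 fwd=1
After 3 (visit(F)): cur=F back=1 fwd=0
After 4 (back): cur=HOME back=0 fwd=1
After 5 (visit(H)): cur=H back=1 fwd=0
After 6 (visit(J)): cur=J back=2 fwd=0
After 7 (visit(Y)): cur=Y back=3 fwd=0
After 8 (visit(N)): cur=N back=4 fwd=0
After 9 (back): cur=Y back=3 fwd=1
After 10 (visit(A)): cur=A back=4 fwd=0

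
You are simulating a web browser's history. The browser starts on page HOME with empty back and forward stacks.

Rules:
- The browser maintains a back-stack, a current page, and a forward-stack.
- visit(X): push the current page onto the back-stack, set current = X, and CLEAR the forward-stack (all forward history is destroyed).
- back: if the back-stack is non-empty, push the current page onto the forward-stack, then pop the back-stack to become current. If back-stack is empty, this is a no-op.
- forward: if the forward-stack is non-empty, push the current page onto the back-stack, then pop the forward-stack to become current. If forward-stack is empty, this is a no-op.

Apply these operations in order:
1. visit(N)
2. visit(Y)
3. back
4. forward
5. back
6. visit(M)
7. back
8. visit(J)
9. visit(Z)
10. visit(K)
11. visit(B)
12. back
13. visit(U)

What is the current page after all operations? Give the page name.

Answer: U

Derivation:
After 1 (visit(N)): cur=N back=1 fwd=0
After 2 (visit(Y)): cur=Y back=2 fwd=0
After 3 (back): cur=N back=1 fwd=1
After 4 (forward): cur=Y back=2 fwd=0
After 5 (back): cur=N back=1 fwd=1
After 6 (visit(M)): cur=M back=2 fwd=0
After 7 (back): cur=N back=1 fwd=1
After 8 (visit(J)): cur=J back=2 fwd=0
After 9 (visit(Z)): cur=Z back=3 fwd=0
After 10 (visit(K)): cur=K back=4 fwd=0
After 11 (visit(B)): cur=B back=5 fwd=0
After 12 (back): cur=K back=4 fwd=1
After 13 (visit(U)): cur=U back=5 fwd=0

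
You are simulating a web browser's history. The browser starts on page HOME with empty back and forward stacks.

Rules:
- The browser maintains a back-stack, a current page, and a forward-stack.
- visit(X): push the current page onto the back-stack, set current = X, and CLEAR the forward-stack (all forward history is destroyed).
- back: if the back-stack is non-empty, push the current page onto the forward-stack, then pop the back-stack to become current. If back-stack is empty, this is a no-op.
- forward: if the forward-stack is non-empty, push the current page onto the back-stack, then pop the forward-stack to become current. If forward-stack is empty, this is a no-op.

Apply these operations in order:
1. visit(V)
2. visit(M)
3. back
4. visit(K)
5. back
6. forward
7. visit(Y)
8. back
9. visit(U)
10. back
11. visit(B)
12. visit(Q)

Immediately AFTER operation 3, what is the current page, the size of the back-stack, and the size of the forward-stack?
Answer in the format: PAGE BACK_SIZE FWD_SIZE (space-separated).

After 1 (visit(V)): cur=V back=1 fwd=0
After 2 (visit(M)): cur=M back=2 fwd=0
After 3 (back): cur=V back=1 fwd=1

V 1 1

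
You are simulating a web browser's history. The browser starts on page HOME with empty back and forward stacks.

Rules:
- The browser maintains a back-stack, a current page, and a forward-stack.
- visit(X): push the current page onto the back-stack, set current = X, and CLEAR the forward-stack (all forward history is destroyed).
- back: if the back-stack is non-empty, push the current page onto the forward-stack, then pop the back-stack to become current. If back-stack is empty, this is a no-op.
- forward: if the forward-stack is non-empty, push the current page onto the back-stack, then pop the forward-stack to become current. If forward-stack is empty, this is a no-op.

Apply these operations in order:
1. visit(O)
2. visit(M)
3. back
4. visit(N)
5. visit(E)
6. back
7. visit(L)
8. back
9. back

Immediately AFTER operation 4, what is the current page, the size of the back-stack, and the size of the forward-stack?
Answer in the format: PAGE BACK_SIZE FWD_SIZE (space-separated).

After 1 (visit(O)): cur=O back=1 fwd=0
After 2 (visit(M)): cur=M back=2 fwd=0
After 3 (back): cur=O back=1 fwd=1
After 4 (visit(N)): cur=N back=2 fwd=0

N 2 0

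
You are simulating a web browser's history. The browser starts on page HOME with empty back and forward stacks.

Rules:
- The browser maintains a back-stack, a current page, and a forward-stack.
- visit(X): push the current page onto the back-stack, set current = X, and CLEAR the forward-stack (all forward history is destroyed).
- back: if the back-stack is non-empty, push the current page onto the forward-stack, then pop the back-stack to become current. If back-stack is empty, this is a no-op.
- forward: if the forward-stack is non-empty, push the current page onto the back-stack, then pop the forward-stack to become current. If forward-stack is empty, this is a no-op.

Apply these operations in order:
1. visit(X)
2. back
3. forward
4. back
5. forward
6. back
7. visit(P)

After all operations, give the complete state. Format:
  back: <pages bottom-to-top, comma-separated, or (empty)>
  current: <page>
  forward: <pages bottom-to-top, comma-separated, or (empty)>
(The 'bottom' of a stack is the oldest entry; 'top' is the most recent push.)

After 1 (visit(X)): cur=X back=1 fwd=0
After 2 (back): cur=HOME back=0 fwd=1
After 3 (forward): cur=X back=1 fwd=0
After 4 (back): cur=HOME back=0 fwd=1
After 5 (forward): cur=X back=1 fwd=0
After 6 (back): cur=HOME back=0 fwd=1
After 7 (visit(P)): cur=P back=1 fwd=0

Answer: back: HOME
current: P
forward: (empty)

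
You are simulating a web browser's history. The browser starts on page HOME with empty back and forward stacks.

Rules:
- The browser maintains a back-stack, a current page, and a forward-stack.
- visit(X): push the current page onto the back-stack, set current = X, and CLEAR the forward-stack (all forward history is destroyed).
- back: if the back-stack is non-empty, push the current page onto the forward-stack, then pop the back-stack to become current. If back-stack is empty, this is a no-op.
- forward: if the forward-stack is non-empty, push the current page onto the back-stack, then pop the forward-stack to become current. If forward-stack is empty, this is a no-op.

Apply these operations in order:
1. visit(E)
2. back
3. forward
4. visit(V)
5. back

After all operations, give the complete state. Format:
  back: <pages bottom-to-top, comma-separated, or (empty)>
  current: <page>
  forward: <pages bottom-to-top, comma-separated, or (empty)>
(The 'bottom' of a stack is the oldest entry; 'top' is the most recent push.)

After 1 (visit(E)): cur=E back=1 fwd=0
After 2 (back): cur=HOME back=0 fwd=1
After 3 (forward): cur=E back=1 fwd=0
After 4 (visit(V)): cur=V back=2 fwd=0
After 5 (back): cur=E back=1 fwd=1

Answer: back: HOME
current: E
forward: V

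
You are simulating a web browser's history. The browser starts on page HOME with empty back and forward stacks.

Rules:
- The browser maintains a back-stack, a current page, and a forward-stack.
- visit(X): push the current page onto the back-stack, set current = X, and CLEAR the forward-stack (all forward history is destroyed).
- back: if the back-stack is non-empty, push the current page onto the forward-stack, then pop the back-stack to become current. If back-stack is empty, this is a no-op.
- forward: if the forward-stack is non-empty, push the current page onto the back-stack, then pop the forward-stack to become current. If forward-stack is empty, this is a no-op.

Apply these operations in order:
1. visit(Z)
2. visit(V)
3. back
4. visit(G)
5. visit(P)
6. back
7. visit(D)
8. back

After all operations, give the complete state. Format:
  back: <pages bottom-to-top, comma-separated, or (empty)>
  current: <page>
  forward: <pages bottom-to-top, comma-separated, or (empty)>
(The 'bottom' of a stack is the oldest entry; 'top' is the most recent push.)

After 1 (visit(Z)): cur=Z back=1 fwd=0
After 2 (visit(V)): cur=V back=2 fwd=0
After 3 (back): cur=Z back=1 fwd=1
After 4 (visit(G)): cur=G back=2 fwd=0
After 5 (visit(P)): cur=P back=3 fwd=0
After 6 (back): cur=G back=2 fwd=1
After 7 (visit(D)): cur=D back=3 fwd=0
After 8 (back): cur=G back=2 fwd=1

Answer: back: HOME,Z
current: G
forward: D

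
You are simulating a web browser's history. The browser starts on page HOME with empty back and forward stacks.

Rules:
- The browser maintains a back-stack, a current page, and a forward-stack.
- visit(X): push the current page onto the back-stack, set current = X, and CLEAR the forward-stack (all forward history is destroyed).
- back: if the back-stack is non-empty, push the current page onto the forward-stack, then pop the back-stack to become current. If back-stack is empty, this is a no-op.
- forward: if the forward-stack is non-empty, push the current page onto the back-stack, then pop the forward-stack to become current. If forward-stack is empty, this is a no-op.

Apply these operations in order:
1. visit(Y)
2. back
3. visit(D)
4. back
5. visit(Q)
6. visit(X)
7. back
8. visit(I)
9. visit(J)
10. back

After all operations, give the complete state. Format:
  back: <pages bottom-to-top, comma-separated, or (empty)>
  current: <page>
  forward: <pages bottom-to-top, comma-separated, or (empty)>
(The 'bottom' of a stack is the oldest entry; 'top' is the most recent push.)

Answer: back: HOME,Q
current: I
forward: J

Derivation:
After 1 (visit(Y)): cur=Y back=1 fwd=0
After 2 (back): cur=HOME back=0 fwd=1
After 3 (visit(D)): cur=D back=1 fwd=0
After 4 (back): cur=HOME back=0 fwd=1
After 5 (visit(Q)): cur=Q back=1 fwd=0
After 6 (visit(X)): cur=X back=2 fwd=0
After 7 (back): cur=Q back=1 fwd=1
After 8 (visit(I)): cur=I back=2 fwd=0
After 9 (visit(J)): cur=J back=3 fwd=0
After 10 (back): cur=I back=2 fwd=1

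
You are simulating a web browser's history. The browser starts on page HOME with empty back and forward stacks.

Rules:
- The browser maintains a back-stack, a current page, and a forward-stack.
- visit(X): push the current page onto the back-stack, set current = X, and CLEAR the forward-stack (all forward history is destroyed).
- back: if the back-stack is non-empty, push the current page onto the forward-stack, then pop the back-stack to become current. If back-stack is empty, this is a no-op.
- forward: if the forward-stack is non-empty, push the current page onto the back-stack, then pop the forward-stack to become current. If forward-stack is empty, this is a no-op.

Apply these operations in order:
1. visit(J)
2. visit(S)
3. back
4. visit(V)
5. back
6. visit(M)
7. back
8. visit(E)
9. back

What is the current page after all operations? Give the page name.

Answer: J

Derivation:
After 1 (visit(J)): cur=J back=1 fwd=0
After 2 (visit(S)): cur=S back=2 fwd=0
After 3 (back): cur=J back=1 fwd=1
After 4 (visit(V)): cur=V back=2 fwd=0
After 5 (back): cur=J back=1 fwd=1
After 6 (visit(M)): cur=M back=2 fwd=0
After 7 (back): cur=J back=1 fwd=1
After 8 (visit(E)): cur=E back=2 fwd=0
After 9 (back): cur=J back=1 fwd=1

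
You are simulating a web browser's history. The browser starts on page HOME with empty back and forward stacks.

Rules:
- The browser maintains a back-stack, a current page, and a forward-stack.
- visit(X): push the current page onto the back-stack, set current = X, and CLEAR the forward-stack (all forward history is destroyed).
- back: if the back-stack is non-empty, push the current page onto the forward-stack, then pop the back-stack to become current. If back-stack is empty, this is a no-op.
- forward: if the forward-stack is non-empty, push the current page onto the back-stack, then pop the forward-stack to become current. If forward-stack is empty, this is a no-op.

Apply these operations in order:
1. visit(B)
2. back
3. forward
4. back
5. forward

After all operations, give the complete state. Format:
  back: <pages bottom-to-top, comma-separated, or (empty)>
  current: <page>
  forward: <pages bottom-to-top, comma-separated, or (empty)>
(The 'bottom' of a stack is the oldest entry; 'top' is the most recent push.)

After 1 (visit(B)): cur=B back=1 fwd=0
After 2 (back): cur=HOME back=0 fwd=1
After 3 (forward): cur=B back=1 fwd=0
After 4 (back): cur=HOME back=0 fwd=1
After 5 (forward): cur=B back=1 fwd=0

Answer: back: HOME
current: B
forward: (empty)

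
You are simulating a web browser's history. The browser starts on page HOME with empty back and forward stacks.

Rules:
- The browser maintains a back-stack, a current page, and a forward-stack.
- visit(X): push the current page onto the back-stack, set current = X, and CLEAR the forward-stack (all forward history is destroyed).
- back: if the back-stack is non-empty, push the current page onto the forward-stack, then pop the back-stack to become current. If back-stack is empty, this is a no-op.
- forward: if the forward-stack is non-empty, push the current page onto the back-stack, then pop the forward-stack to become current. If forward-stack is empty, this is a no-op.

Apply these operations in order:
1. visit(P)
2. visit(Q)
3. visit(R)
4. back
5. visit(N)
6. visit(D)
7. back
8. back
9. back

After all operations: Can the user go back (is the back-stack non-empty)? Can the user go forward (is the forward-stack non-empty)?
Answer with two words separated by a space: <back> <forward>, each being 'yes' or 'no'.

After 1 (visit(P)): cur=P back=1 fwd=0
After 2 (visit(Q)): cur=Q back=2 fwd=0
After 3 (visit(R)): cur=R back=3 fwd=0
After 4 (back): cur=Q back=2 fwd=1
After 5 (visit(N)): cur=N back=3 fwd=0
After 6 (visit(D)): cur=D back=4 fwd=0
After 7 (back): cur=N back=3 fwd=1
After 8 (back): cur=Q back=2 fwd=2
After 9 (back): cur=P back=1 fwd=3

Answer: yes yes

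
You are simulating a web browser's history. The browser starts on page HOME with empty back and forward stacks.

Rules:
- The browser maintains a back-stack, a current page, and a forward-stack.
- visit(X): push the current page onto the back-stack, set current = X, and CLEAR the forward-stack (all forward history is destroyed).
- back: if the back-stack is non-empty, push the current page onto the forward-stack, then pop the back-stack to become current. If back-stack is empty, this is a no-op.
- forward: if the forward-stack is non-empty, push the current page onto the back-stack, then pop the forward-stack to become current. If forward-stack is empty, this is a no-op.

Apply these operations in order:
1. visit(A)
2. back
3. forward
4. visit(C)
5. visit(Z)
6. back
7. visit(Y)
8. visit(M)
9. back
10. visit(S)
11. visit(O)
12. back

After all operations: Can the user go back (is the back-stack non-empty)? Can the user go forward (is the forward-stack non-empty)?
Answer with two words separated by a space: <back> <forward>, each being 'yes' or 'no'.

After 1 (visit(A)): cur=A back=1 fwd=0
After 2 (back): cur=HOME back=0 fwd=1
After 3 (forward): cur=A back=1 fwd=0
After 4 (visit(C)): cur=C back=2 fwd=0
After 5 (visit(Z)): cur=Z back=3 fwd=0
After 6 (back): cur=C back=2 fwd=1
After 7 (visit(Y)): cur=Y back=3 fwd=0
After 8 (visit(M)): cur=M back=4 fwd=0
After 9 (back): cur=Y back=3 fwd=1
After 10 (visit(S)): cur=S back=4 fwd=0
After 11 (visit(O)): cur=O back=5 fwd=0
After 12 (back): cur=S back=4 fwd=1

Answer: yes yes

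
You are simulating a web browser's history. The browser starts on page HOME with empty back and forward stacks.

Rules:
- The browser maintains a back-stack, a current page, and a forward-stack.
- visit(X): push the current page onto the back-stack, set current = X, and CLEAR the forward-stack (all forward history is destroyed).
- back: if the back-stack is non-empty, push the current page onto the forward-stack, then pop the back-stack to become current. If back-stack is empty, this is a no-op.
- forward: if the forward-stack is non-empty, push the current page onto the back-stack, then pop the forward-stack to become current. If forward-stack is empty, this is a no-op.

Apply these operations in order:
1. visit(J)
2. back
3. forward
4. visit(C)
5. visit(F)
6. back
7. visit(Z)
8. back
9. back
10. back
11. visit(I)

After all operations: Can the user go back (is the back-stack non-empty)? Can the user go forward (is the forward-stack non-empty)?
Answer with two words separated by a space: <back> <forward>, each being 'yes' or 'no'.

After 1 (visit(J)): cur=J back=1 fwd=0
After 2 (back): cur=HOME back=0 fwd=1
After 3 (forward): cur=J back=1 fwd=0
After 4 (visit(C)): cur=C back=2 fwd=0
After 5 (visit(F)): cur=F back=3 fwd=0
After 6 (back): cur=C back=2 fwd=1
After 7 (visit(Z)): cur=Z back=3 fwd=0
After 8 (back): cur=C back=2 fwd=1
After 9 (back): cur=J back=1 fwd=2
After 10 (back): cur=HOME back=0 fwd=3
After 11 (visit(I)): cur=I back=1 fwd=0

Answer: yes no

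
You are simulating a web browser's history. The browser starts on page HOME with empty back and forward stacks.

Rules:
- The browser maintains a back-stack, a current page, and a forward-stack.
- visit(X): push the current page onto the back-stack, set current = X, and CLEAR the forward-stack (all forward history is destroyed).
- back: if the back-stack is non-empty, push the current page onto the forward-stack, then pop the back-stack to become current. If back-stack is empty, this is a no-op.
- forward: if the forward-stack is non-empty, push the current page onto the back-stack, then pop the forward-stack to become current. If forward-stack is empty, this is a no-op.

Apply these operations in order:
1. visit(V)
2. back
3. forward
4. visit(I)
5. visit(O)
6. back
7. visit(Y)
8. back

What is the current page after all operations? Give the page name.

Answer: I

Derivation:
After 1 (visit(V)): cur=V back=1 fwd=0
After 2 (back): cur=HOME back=0 fwd=1
After 3 (forward): cur=V back=1 fwd=0
After 4 (visit(I)): cur=I back=2 fwd=0
After 5 (visit(O)): cur=O back=3 fwd=0
After 6 (back): cur=I back=2 fwd=1
After 7 (visit(Y)): cur=Y back=3 fwd=0
After 8 (back): cur=I back=2 fwd=1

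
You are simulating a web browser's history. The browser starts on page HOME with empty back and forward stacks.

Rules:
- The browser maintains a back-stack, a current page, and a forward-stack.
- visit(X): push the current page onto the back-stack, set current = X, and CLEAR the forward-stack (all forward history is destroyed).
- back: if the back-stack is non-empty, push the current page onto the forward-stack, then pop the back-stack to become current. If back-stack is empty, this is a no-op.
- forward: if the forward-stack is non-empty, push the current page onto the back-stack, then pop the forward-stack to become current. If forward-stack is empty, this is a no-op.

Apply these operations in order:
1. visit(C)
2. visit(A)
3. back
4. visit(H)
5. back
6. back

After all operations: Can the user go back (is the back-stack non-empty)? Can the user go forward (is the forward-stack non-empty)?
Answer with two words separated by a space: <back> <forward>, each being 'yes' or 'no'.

After 1 (visit(C)): cur=C back=1 fwd=0
After 2 (visit(A)): cur=A back=2 fwd=0
After 3 (back): cur=C back=1 fwd=1
After 4 (visit(H)): cur=H back=2 fwd=0
After 5 (back): cur=C back=1 fwd=1
After 6 (back): cur=HOME back=0 fwd=2

Answer: no yes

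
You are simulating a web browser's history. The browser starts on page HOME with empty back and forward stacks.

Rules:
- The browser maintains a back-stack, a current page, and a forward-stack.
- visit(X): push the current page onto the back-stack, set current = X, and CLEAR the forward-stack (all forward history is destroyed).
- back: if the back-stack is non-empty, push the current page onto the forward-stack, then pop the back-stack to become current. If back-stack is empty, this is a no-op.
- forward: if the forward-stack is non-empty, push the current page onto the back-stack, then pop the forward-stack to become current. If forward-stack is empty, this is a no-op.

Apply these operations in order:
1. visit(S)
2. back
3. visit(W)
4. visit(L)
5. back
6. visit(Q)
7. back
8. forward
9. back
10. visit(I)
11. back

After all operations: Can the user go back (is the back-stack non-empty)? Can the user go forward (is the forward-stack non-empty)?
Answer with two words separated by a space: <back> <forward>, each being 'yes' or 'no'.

After 1 (visit(S)): cur=S back=1 fwd=0
After 2 (back): cur=HOME back=0 fwd=1
After 3 (visit(W)): cur=W back=1 fwd=0
After 4 (visit(L)): cur=L back=2 fwd=0
After 5 (back): cur=W back=1 fwd=1
After 6 (visit(Q)): cur=Q back=2 fwd=0
After 7 (back): cur=W back=1 fwd=1
After 8 (forward): cur=Q back=2 fwd=0
After 9 (back): cur=W back=1 fwd=1
After 10 (visit(I)): cur=I back=2 fwd=0
After 11 (back): cur=W back=1 fwd=1

Answer: yes yes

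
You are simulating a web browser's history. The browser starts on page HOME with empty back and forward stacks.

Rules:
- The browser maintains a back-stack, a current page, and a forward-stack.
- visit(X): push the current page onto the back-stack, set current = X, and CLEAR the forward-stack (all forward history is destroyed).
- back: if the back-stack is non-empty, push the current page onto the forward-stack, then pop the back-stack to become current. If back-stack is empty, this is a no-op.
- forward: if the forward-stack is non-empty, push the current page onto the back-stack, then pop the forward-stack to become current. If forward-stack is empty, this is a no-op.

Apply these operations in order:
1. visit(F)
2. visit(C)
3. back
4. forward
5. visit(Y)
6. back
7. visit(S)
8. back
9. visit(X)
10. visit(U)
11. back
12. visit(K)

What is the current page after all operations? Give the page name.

Answer: K

Derivation:
After 1 (visit(F)): cur=F back=1 fwd=0
After 2 (visit(C)): cur=C back=2 fwd=0
After 3 (back): cur=F back=1 fwd=1
After 4 (forward): cur=C back=2 fwd=0
After 5 (visit(Y)): cur=Y back=3 fwd=0
After 6 (back): cur=C back=2 fwd=1
After 7 (visit(S)): cur=S back=3 fwd=0
After 8 (back): cur=C back=2 fwd=1
After 9 (visit(X)): cur=X back=3 fwd=0
After 10 (visit(U)): cur=U back=4 fwd=0
After 11 (back): cur=X back=3 fwd=1
After 12 (visit(K)): cur=K back=4 fwd=0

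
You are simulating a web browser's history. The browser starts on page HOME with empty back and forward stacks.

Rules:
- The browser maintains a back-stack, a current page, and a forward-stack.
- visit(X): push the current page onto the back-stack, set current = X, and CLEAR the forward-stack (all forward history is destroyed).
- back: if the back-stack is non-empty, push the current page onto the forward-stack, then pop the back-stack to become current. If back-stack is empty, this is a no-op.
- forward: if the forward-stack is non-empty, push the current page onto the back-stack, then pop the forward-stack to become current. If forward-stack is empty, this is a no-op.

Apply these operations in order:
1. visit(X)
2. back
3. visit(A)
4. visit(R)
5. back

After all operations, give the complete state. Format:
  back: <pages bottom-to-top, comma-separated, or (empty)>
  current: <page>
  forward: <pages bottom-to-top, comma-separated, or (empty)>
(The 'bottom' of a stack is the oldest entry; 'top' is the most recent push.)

Answer: back: HOME
current: A
forward: R

Derivation:
After 1 (visit(X)): cur=X back=1 fwd=0
After 2 (back): cur=HOME back=0 fwd=1
After 3 (visit(A)): cur=A back=1 fwd=0
After 4 (visit(R)): cur=R back=2 fwd=0
After 5 (back): cur=A back=1 fwd=1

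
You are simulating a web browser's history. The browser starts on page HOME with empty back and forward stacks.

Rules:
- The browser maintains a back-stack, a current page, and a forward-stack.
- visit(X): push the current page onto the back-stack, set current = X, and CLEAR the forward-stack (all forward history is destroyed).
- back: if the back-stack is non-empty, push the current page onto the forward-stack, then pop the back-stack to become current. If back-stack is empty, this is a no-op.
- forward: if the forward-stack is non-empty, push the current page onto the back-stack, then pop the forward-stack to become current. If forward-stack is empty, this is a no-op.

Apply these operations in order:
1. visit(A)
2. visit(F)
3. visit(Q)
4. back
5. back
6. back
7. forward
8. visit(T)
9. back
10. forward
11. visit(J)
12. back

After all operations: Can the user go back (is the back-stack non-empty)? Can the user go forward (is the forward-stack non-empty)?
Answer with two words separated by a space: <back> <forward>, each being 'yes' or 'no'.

Answer: yes yes

Derivation:
After 1 (visit(A)): cur=A back=1 fwd=0
After 2 (visit(F)): cur=F back=2 fwd=0
After 3 (visit(Q)): cur=Q back=3 fwd=0
After 4 (back): cur=F back=2 fwd=1
After 5 (back): cur=A back=1 fwd=2
After 6 (back): cur=HOME back=0 fwd=3
After 7 (forward): cur=A back=1 fwd=2
After 8 (visit(T)): cur=T back=2 fwd=0
After 9 (back): cur=A back=1 fwd=1
After 10 (forward): cur=T back=2 fwd=0
After 11 (visit(J)): cur=J back=3 fwd=0
After 12 (back): cur=T back=2 fwd=1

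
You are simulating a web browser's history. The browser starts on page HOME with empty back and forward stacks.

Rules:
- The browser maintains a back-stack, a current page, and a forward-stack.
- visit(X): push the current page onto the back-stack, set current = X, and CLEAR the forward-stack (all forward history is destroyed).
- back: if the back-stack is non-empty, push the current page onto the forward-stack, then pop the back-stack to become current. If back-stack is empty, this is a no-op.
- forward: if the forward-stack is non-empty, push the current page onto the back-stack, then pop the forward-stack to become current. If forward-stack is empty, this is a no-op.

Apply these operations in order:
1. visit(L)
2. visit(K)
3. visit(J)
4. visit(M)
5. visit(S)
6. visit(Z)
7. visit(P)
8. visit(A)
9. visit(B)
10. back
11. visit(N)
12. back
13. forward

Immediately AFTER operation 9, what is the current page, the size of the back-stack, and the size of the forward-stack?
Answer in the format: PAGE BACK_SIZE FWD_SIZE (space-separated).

After 1 (visit(L)): cur=L back=1 fwd=0
After 2 (visit(K)): cur=K back=2 fwd=0
After 3 (visit(J)): cur=J back=3 fwd=0
After 4 (visit(M)): cur=M back=4 fwd=0
After 5 (visit(S)): cur=S back=5 fwd=0
After 6 (visit(Z)): cur=Z back=6 fwd=0
After 7 (visit(P)): cur=P back=7 fwd=0
After 8 (visit(A)): cur=A back=8 fwd=0
After 9 (visit(B)): cur=B back=9 fwd=0

B 9 0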